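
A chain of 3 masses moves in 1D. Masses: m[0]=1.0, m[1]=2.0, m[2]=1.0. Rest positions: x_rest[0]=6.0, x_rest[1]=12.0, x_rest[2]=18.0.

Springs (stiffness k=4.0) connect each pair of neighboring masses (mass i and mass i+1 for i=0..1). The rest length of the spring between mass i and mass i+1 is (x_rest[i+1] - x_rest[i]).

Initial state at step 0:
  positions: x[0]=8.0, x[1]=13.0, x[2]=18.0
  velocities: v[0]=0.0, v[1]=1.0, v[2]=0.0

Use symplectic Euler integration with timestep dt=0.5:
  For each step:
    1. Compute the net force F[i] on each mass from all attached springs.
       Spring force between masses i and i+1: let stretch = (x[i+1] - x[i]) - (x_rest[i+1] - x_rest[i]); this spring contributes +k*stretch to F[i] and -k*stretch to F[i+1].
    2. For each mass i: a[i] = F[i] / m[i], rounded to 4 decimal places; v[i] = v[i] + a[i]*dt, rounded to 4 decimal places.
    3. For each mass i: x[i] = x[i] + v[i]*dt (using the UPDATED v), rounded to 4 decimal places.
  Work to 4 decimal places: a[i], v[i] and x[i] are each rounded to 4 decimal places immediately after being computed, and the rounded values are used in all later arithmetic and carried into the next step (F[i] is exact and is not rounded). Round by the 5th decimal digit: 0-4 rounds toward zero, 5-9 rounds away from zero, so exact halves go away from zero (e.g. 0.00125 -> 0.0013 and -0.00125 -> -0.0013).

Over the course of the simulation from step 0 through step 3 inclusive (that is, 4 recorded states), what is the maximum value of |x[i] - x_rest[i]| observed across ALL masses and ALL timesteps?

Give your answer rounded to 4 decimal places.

Step 0: x=[8.0000 13.0000 18.0000] v=[0.0000 1.0000 0.0000]
Step 1: x=[7.0000 13.5000 19.0000] v=[-2.0000 1.0000 2.0000]
Step 2: x=[6.5000 13.5000 20.5000] v=[-1.0000 0.0000 3.0000]
Step 3: x=[7.0000 13.5000 21.0000] v=[1.0000 0.0000 1.0000]
Max displacement = 3.0000

Answer: 3.0000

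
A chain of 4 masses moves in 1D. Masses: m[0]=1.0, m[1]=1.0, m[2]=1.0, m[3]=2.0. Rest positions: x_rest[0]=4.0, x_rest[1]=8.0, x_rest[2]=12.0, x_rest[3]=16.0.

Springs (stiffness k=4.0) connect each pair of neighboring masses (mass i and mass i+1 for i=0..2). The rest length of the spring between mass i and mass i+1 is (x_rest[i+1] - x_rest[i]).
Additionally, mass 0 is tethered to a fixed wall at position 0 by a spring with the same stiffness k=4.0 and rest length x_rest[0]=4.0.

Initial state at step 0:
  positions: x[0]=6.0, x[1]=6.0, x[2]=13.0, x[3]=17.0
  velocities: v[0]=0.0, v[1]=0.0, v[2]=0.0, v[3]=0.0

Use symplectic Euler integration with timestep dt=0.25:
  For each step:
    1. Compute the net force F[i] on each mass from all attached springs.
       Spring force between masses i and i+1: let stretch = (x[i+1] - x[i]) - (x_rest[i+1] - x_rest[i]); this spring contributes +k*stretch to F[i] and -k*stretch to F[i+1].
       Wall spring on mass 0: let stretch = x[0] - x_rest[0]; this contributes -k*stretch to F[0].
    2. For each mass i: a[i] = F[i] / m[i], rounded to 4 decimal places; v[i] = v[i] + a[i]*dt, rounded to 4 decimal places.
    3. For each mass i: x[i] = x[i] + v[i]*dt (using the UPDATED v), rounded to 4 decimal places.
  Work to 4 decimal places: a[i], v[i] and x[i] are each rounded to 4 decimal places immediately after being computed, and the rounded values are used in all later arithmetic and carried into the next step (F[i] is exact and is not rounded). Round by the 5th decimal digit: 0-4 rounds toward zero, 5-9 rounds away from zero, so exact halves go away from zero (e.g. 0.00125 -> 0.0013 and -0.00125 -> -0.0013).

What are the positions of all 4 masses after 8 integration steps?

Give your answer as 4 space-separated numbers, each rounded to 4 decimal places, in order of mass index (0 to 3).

Step 0: x=[6.0000 6.0000 13.0000 17.0000] v=[0.0000 0.0000 0.0000 0.0000]
Step 1: x=[4.5000 7.7500 12.2500 17.0000] v=[-6.0000 7.0000 -3.0000 0.0000]
Step 2: x=[2.6875 9.8125 11.5625 16.9063] v=[-7.2500 8.2500 -2.7500 -0.3750]
Step 3: x=[1.9844 10.5313 11.7735 16.6446] v=[-2.8125 2.8750 0.8438 -1.0469]
Step 4: x=[2.9219 9.4239 12.8917 16.2740] v=[3.7500 -4.4297 4.4727 -1.4825]
Step 5: x=[4.7544 7.5579 13.9885 15.9806] v=[7.3301 -7.4639 4.3872 -1.1737]
Step 6: x=[6.0992 6.5987 13.9757 15.9382] v=[5.3792 -3.8368 -0.0513 -0.1698]
Step 7: x=[6.0441 7.3589 12.6093 16.1505] v=[-0.2205 3.0407 -5.4658 0.8490]
Step 8: x=[4.8067 9.1030 10.8156 16.4201] v=[-4.9498 6.9763 -7.1750 1.0784]

Answer: 4.8067 9.1030 10.8156 16.4201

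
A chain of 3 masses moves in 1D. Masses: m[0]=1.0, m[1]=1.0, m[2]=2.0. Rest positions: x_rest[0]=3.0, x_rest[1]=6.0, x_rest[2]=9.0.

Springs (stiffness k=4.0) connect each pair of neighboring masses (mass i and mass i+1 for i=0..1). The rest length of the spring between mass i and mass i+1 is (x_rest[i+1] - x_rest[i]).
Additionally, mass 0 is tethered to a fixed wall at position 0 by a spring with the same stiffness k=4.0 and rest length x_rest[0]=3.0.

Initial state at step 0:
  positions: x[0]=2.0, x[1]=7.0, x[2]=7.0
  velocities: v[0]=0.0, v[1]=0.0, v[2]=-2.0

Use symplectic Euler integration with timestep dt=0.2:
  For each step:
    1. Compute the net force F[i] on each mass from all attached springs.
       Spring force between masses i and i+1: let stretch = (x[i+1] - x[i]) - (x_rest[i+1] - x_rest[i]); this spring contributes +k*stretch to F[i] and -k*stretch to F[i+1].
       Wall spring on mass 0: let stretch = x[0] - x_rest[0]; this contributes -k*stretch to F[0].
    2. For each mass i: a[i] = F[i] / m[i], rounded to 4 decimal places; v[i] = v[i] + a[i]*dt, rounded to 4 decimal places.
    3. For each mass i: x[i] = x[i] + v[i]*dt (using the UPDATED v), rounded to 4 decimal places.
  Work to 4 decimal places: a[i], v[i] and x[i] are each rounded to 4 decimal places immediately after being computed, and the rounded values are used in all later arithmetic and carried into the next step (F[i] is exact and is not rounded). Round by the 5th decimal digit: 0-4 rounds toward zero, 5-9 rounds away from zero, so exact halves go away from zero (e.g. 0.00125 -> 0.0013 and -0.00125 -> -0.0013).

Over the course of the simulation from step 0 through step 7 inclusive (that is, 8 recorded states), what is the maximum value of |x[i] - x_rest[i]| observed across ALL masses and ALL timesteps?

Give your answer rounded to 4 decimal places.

Step 0: x=[2.0000 7.0000 7.0000] v=[0.0000 0.0000 -2.0000]
Step 1: x=[2.4800 6.2000 6.8400] v=[2.4000 -4.0000 -0.8000]
Step 2: x=[3.1584 4.9072 6.8688] v=[3.3920 -6.4640 0.1440]
Step 3: x=[3.6113 3.6484 6.9807] v=[2.2643 -6.2938 0.5594]
Step 4: x=[3.4923 2.9169 7.0660] v=[-0.5951 -3.6576 0.4265]
Step 5: x=[2.7224 2.9413 7.0594] v=[-3.8493 0.1220 -0.0331]
Step 6: x=[1.5520 3.5896 6.9633] v=[-5.8521 3.2414 -0.4803]
Step 7: x=[0.4593 4.4517 6.8373] v=[-5.4636 4.3103 -0.6298]
Max displacement = 3.0831

Answer: 3.0831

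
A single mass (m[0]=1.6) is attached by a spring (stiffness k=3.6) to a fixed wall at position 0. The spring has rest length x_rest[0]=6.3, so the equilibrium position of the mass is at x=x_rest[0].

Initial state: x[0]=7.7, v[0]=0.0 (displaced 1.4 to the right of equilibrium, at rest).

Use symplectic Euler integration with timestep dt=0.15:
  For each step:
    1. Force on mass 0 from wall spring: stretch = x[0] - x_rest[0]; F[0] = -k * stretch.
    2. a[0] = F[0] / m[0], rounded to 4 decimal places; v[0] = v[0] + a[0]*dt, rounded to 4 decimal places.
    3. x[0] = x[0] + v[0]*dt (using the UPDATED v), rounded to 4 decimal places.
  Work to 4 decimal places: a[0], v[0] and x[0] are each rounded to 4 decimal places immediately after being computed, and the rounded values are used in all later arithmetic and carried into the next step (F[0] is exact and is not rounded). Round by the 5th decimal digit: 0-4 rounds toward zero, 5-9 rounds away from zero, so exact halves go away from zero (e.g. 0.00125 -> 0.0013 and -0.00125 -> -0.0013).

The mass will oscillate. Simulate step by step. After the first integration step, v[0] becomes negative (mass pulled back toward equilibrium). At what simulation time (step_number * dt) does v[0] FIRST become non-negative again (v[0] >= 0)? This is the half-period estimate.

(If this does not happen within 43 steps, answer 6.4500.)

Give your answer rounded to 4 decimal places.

Step 0: x=[7.7000] v=[0.0000]
Step 1: x=[7.6291] v=[-0.4725]
Step 2: x=[7.4909] v=[-0.9211]
Step 3: x=[7.2925] v=[-1.3230]
Step 4: x=[7.0438] v=[-1.6580]
Step 5: x=[6.7575] v=[-1.9090]
Step 6: x=[6.4480] v=[-2.0634]
Step 7: x=[6.1310] v=[-2.1134]
Step 8: x=[5.8225] v=[-2.0564]
Step 9: x=[5.5382] v=[-1.8952]
Step 10: x=[5.2925] v=[-1.6381]
Step 11: x=[5.0978] v=[-1.2981]
Step 12: x=[4.9639] v=[-0.8924]
Step 13: x=[4.8977] v=[-0.4415]
Step 14: x=[4.9025] v=[0.0318]
First v>=0 after going negative at step 14, time=2.1000

Answer: 2.1000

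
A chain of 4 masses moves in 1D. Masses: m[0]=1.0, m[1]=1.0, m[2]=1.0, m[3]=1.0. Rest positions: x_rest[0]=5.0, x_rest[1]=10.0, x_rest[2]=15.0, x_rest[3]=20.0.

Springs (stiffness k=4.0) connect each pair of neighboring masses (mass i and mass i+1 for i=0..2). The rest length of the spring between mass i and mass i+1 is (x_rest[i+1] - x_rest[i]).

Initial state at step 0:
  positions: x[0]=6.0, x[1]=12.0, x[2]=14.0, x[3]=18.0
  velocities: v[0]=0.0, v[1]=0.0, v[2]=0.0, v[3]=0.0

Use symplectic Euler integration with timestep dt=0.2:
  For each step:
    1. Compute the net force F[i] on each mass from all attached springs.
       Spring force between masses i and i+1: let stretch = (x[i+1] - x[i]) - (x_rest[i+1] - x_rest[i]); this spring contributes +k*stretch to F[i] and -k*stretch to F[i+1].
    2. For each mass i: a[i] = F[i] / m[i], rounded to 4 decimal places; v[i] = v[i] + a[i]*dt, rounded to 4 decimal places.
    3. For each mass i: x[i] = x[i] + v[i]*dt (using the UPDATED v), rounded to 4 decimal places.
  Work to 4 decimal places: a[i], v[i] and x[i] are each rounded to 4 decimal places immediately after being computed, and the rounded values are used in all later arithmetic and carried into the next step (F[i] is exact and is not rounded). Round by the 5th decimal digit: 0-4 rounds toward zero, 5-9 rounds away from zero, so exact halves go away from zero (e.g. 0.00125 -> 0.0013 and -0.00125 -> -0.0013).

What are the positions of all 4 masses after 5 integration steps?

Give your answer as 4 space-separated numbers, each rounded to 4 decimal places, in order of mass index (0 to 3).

Step 0: x=[6.0000 12.0000 14.0000 18.0000] v=[0.0000 0.0000 0.0000 0.0000]
Step 1: x=[6.1600 11.3600 14.3200 18.1600] v=[0.8000 -3.2000 1.6000 0.8000]
Step 2: x=[6.3520 10.3616 14.7808 18.5056] v=[0.9600 -4.9920 2.3040 1.7280]
Step 3: x=[6.3855 9.4287 15.1305 19.0552] v=[0.1677 -4.6643 1.7485 2.7482]
Step 4: x=[6.1060 8.9212 15.1959 19.7769] v=[-1.3977 -2.5374 0.3268 3.6084]
Step 5: x=[5.4769 8.9672 14.9903 20.5656] v=[-3.1455 0.2302 -1.0282 3.9436]

Answer: 5.4769 8.9672 14.9903 20.5656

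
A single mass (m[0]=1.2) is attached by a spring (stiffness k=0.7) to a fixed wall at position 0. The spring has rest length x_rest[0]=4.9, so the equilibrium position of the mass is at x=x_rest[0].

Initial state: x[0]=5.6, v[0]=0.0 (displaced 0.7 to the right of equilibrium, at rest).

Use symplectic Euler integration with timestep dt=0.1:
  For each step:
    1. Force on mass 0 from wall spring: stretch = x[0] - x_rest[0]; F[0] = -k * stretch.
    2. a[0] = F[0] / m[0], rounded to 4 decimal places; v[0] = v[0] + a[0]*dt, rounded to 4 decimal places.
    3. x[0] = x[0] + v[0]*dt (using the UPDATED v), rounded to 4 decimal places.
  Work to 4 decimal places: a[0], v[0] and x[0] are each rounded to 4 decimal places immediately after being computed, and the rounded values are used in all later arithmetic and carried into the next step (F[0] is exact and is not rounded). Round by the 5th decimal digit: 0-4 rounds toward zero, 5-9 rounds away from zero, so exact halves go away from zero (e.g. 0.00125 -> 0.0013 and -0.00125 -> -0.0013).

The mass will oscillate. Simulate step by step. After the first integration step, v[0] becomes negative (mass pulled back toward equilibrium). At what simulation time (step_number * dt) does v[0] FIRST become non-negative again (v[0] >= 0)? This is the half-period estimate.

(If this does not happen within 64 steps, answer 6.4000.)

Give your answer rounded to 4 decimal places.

Answer: 4.2000

Derivation:
Step 0: x=[5.6000] v=[0.0000]
Step 1: x=[5.5959] v=[-0.0408]
Step 2: x=[5.5878] v=[-0.0814]
Step 3: x=[5.5757] v=[-0.1215]
Step 4: x=[5.5596] v=[-0.1609]
Step 5: x=[5.5397] v=[-0.1994]
Step 6: x=[5.5160] v=[-0.2367]
Step 7: x=[5.4887] v=[-0.2726]
Step 8: x=[5.4580] v=[-0.3069]
Step 9: x=[5.4241] v=[-0.3395]
Step 10: x=[5.3871] v=[-0.3701]
Step 11: x=[5.3473] v=[-0.3985]
Step 12: x=[5.3048] v=[-0.4246]
Step 13: x=[5.2600] v=[-0.4482]
Step 14: x=[5.2131] v=[-0.4692]
Step 15: x=[5.1644] v=[-0.4875]
Step 16: x=[5.1141] v=[-0.5029]
Step 17: x=[5.0626] v=[-0.5154]
Step 18: x=[5.0101] v=[-0.5249]
Step 19: x=[4.9570] v=[-0.5313]
Step 20: x=[4.9035] v=[-0.5346]
Step 21: x=[4.8500] v=[-0.5348]
Step 22: x=[4.7968] v=[-0.5319]
Step 23: x=[4.7442] v=[-0.5259]
Step 24: x=[4.6925] v=[-0.5168]
Step 25: x=[4.6420] v=[-0.5047]
Step 26: x=[4.5930] v=[-0.4897]
Step 27: x=[4.5458] v=[-0.4718]
Step 28: x=[4.5007] v=[-0.4511]
Step 29: x=[4.4579] v=[-0.4278]
Step 30: x=[4.4177] v=[-0.4020]
Step 31: x=[4.3803] v=[-0.3739]
Step 32: x=[4.3459] v=[-0.3436]
Step 33: x=[4.3148] v=[-0.3113]
Step 34: x=[4.2871] v=[-0.2772]
Step 35: x=[4.2630] v=[-0.2415]
Step 36: x=[4.2426] v=[-0.2043]
Step 37: x=[4.2260] v=[-0.1660]
Step 38: x=[4.2133] v=[-0.1267]
Step 39: x=[4.2046] v=[-0.0866]
Step 40: x=[4.2000] v=[-0.0460]
Step 41: x=[4.1995] v=[-0.0052]
Step 42: x=[4.2031] v=[0.0357]
First v>=0 after going negative at step 42, time=4.2000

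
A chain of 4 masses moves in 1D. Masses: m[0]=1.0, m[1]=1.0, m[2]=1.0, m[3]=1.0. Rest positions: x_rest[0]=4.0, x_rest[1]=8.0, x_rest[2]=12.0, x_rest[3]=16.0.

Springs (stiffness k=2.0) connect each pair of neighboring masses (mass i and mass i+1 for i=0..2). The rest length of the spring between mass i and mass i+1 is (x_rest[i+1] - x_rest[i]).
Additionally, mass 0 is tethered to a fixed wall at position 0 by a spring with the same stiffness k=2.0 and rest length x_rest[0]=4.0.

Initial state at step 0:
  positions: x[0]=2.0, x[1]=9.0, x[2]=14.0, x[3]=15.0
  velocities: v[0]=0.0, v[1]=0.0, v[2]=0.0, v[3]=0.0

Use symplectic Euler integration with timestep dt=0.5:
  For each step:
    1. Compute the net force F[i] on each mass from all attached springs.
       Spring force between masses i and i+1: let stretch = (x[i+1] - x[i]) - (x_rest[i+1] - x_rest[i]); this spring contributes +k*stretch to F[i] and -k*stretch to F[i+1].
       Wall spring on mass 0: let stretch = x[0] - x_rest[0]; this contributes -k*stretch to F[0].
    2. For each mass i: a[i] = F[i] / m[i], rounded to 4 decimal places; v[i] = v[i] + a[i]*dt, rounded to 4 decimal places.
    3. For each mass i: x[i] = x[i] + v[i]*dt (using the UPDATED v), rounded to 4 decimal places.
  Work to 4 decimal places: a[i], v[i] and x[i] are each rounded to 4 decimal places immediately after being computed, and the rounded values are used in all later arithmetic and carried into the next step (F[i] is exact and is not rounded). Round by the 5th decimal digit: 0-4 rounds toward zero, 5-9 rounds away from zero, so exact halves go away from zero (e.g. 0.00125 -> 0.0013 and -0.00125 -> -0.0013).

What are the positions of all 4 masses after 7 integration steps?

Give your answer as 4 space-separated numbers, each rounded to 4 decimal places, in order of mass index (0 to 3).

Answer: 5.6094 7.3673 10.5001 16.9767

Derivation:
Step 0: x=[2.0000 9.0000 14.0000 15.0000] v=[0.0000 0.0000 0.0000 0.0000]
Step 1: x=[4.5000 8.0000 12.0000 16.5000] v=[5.0000 -2.0000 -4.0000 3.0000]
Step 2: x=[6.5000 7.2500 10.2500 17.7500] v=[4.0000 -1.5000 -3.5000 2.5000]
Step 3: x=[5.6250 7.6250 10.7500 17.2500] v=[-1.7500 0.7500 1.0000 -1.0000]
Step 4: x=[2.9375 8.5625 12.9375 15.5000] v=[-5.3750 1.8750 4.3750 -3.5000]
Step 5: x=[1.5938 8.8750 14.2188 14.4688] v=[-2.6875 0.6250 2.5625 -2.0625]
Step 6: x=[3.0938 8.2188 12.9532 15.3126] v=[2.9999 -1.3124 -2.5313 1.6875]
Step 7: x=[5.6094 7.3673 10.5001 16.9767] v=[5.0311 -1.7030 -4.9063 3.3281]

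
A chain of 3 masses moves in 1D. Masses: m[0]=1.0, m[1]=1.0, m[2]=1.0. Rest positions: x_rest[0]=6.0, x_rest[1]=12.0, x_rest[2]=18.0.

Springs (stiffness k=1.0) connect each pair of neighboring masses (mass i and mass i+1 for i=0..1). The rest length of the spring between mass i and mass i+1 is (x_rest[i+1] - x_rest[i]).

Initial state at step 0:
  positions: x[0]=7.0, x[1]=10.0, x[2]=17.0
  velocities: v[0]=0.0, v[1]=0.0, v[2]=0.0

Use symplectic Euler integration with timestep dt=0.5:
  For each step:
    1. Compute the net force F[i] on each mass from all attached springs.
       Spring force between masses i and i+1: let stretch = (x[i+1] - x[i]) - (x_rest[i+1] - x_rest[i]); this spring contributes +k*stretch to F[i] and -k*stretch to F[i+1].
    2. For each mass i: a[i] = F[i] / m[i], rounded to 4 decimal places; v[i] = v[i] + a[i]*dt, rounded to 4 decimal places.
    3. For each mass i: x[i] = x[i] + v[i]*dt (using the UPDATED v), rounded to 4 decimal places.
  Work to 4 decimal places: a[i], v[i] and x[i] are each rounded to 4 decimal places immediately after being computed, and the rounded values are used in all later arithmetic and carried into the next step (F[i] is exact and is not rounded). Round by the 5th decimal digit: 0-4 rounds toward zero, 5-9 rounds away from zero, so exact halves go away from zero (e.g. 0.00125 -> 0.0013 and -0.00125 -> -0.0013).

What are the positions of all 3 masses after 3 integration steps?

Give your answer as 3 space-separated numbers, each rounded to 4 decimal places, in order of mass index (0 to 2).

Step 0: x=[7.0000 10.0000 17.0000] v=[0.0000 0.0000 0.0000]
Step 1: x=[6.2500 11.0000 16.7500] v=[-1.5000 2.0000 -0.5000]
Step 2: x=[5.1875 12.2500 16.5625] v=[-2.1250 2.5000 -0.3750]
Step 3: x=[4.3906 12.8125 16.7969] v=[-1.5938 1.1250 0.4688]

Answer: 4.3906 12.8125 16.7969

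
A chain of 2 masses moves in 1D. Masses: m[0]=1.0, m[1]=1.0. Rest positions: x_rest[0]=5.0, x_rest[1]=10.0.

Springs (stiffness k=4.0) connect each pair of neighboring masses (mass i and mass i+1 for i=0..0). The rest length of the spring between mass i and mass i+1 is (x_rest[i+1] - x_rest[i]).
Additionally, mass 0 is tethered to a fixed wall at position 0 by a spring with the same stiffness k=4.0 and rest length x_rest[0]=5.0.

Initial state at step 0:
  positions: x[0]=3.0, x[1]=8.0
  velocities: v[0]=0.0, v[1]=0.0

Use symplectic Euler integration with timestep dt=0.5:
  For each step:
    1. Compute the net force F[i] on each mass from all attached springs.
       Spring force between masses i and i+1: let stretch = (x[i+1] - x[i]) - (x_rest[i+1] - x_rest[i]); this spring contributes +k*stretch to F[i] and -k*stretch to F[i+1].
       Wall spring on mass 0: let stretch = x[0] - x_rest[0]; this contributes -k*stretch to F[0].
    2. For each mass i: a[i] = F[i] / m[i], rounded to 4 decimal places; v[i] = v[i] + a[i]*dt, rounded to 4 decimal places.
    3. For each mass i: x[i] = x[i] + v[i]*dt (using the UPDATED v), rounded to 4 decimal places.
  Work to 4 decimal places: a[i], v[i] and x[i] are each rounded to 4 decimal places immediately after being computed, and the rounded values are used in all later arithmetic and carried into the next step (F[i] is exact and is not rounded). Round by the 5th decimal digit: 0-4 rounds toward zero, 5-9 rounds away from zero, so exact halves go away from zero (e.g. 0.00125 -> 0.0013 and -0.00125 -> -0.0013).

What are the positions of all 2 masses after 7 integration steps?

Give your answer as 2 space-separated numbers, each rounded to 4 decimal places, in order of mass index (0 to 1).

Answer: 5.0000 10.0000

Derivation:
Step 0: x=[3.0000 8.0000] v=[0.0000 0.0000]
Step 1: x=[5.0000 8.0000] v=[4.0000 0.0000]
Step 2: x=[5.0000 10.0000] v=[0.0000 4.0000]
Step 3: x=[5.0000 12.0000] v=[0.0000 4.0000]
Step 4: x=[7.0000 12.0000] v=[4.0000 0.0000]
Step 5: x=[7.0000 12.0000] v=[0.0000 0.0000]
Step 6: x=[5.0000 12.0000] v=[-4.0000 0.0000]
Step 7: x=[5.0000 10.0000] v=[0.0000 -4.0000]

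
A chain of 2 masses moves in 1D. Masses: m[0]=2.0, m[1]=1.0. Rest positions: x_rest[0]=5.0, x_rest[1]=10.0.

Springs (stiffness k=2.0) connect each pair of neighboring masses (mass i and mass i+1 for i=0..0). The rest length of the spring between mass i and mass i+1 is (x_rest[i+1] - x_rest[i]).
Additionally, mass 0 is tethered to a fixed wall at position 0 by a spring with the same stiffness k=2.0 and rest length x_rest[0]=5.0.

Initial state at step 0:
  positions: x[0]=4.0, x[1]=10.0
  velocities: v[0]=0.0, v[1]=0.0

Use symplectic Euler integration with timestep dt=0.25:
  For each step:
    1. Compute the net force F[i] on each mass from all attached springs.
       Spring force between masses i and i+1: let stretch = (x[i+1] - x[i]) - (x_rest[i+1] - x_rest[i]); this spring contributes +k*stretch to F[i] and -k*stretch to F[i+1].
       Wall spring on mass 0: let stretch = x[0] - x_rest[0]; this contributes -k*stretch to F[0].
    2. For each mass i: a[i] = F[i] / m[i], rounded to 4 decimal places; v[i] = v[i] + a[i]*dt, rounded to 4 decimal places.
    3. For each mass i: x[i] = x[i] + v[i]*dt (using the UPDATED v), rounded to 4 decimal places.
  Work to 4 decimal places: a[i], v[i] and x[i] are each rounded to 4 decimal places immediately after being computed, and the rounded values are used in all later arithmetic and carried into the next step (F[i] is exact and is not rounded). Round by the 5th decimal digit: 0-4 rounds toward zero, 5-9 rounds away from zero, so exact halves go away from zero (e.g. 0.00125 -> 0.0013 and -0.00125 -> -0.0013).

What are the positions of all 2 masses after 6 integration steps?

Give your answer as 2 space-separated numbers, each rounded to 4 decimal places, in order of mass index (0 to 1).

Answer: 5.3504 9.0508

Derivation:
Step 0: x=[4.0000 10.0000] v=[0.0000 0.0000]
Step 1: x=[4.1250 9.8750] v=[0.5000 -0.5000]
Step 2: x=[4.3516 9.6563] v=[0.9063 -0.8750]
Step 3: x=[4.6378 9.3995] v=[1.1446 -1.0274]
Step 4: x=[4.9317 9.1724] v=[1.1756 -0.9083]
Step 5: x=[5.1824 9.0402] v=[1.0029 -0.5287]
Step 6: x=[5.3504 9.0508] v=[0.6718 0.0424]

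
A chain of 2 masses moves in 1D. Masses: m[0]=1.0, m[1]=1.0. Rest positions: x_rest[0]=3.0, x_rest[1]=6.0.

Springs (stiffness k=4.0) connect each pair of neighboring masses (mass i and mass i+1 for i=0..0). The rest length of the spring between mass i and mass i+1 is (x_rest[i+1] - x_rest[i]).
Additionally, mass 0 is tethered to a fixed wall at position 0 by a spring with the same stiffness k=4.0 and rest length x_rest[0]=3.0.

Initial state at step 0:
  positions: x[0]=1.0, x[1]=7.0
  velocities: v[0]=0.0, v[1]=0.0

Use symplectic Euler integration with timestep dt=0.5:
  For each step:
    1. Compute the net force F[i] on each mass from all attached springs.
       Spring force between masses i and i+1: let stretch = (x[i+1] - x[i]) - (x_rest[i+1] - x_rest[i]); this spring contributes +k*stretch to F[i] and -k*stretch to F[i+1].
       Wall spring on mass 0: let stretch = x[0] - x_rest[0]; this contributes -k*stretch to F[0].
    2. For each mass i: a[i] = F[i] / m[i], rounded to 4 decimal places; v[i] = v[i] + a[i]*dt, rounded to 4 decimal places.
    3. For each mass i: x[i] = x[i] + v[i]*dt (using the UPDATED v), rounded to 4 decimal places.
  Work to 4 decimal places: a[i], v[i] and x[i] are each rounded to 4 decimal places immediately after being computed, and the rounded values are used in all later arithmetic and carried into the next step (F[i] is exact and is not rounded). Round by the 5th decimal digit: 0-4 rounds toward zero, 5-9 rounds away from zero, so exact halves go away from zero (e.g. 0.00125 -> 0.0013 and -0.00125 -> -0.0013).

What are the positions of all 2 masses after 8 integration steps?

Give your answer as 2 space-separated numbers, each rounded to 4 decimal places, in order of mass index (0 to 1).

Step 0: x=[1.0000 7.0000] v=[0.0000 0.0000]
Step 1: x=[6.0000 4.0000] v=[10.0000 -6.0000]
Step 2: x=[3.0000 6.0000] v=[-6.0000 4.0000]
Step 3: x=[0.0000 8.0000] v=[-6.0000 4.0000]
Step 4: x=[5.0000 5.0000] v=[10.0000 -6.0000]
Step 5: x=[5.0000 5.0000] v=[0.0000 0.0000]
Step 6: x=[0.0000 8.0000] v=[-10.0000 6.0000]
Step 7: x=[3.0000 6.0000] v=[6.0000 -4.0000]
Step 8: x=[6.0000 4.0000] v=[6.0000 -4.0000]

Answer: 6.0000 4.0000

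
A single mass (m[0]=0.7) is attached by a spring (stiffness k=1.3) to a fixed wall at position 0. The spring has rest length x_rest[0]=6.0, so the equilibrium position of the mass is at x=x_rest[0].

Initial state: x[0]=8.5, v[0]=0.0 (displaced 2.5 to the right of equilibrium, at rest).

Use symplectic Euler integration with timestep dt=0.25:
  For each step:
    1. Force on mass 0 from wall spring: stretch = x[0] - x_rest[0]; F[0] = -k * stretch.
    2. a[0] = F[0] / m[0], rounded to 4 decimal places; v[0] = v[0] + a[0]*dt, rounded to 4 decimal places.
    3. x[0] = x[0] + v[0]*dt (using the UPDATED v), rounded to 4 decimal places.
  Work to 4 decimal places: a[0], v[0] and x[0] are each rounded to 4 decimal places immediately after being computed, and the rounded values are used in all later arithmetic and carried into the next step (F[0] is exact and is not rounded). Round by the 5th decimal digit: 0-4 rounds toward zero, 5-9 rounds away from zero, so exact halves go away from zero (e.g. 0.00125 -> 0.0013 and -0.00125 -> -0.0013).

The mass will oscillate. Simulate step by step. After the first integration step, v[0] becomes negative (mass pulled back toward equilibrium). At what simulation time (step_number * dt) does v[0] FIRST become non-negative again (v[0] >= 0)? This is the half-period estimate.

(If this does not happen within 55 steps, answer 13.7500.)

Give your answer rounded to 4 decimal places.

Step 0: x=[8.5000] v=[0.0000]
Step 1: x=[8.2098] v=[-1.1607]
Step 2: x=[7.6631] v=[-2.1867]
Step 3: x=[6.9234] v=[-2.9589]
Step 4: x=[6.0765] v=[-3.3876]
Step 5: x=[5.2207] v=[-3.4231]
Step 6: x=[4.4554] v=[-3.0613]
Step 7: x=[3.8694] v=[-2.3442]
Step 8: x=[3.5307] v=[-1.3550]
Step 9: x=[3.4786] v=[-0.2086]
Step 10: x=[3.7191] v=[0.9621]
First v>=0 after going negative at step 10, time=2.5000

Answer: 2.5000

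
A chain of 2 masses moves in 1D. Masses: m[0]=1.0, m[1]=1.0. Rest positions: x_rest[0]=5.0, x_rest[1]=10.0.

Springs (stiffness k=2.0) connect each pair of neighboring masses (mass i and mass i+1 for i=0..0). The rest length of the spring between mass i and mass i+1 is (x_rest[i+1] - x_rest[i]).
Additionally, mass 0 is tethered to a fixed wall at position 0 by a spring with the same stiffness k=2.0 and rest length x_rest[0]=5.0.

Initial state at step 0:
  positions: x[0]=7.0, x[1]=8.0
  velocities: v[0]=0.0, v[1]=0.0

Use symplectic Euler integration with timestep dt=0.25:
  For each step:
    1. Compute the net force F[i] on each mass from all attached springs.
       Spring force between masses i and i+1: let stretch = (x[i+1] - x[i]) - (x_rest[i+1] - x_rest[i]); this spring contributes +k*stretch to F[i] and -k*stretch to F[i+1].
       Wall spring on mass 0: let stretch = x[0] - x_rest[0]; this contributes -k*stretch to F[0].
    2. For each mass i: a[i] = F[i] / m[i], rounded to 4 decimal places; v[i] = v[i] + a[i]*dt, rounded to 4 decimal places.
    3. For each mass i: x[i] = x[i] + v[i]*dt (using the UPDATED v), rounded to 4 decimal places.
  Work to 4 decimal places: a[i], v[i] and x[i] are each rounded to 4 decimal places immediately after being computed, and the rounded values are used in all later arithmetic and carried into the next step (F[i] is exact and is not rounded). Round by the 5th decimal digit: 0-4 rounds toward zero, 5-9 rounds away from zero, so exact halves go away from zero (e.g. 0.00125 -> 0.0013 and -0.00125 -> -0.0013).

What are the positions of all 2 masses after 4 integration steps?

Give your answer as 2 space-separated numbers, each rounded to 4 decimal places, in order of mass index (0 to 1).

Answer: 2.7027 10.9952

Derivation:
Step 0: x=[7.0000 8.0000] v=[0.0000 0.0000]
Step 1: x=[6.2500 8.5000] v=[-3.0000 2.0000]
Step 2: x=[5.0000 9.3438] v=[-5.0000 3.3750]
Step 3: x=[3.6680 10.2696] v=[-5.3281 3.7031]
Step 4: x=[2.7027 10.9952] v=[-3.8613 2.9023]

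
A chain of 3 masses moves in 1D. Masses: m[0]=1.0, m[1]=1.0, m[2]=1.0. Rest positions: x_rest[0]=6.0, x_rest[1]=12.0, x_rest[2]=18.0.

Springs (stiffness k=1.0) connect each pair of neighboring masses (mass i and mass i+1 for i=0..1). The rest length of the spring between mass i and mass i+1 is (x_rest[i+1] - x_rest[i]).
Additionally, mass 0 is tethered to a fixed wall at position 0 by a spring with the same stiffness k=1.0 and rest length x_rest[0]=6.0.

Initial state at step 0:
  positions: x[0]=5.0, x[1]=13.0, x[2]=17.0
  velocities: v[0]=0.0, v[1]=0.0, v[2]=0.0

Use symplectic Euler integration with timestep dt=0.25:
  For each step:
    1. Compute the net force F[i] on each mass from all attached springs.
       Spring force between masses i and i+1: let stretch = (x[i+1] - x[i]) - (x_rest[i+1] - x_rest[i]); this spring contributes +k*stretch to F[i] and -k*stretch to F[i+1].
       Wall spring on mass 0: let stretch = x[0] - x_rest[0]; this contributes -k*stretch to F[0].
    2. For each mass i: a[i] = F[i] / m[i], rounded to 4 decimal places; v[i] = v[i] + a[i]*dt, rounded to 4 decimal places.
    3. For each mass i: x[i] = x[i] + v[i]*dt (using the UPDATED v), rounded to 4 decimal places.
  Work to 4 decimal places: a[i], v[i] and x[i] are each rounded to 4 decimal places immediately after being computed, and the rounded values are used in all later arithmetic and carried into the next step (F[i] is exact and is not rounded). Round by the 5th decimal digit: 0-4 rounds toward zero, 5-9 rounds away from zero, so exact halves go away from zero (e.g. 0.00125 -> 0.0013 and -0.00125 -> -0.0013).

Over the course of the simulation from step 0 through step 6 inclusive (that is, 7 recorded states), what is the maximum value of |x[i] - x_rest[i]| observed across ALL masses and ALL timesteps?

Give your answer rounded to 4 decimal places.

Answer: 1.4677

Derivation:
Step 0: x=[5.0000 13.0000 17.0000] v=[0.0000 0.0000 0.0000]
Step 1: x=[5.1875 12.7500 17.1250] v=[0.7500 -1.0000 0.5000]
Step 2: x=[5.5235 12.3008 17.3516] v=[1.3438 -1.7969 0.9063]
Step 3: x=[5.9378 11.7437 17.6375] v=[1.6573 -2.2285 1.1436]
Step 4: x=[6.3439 11.1921 17.9301] v=[1.6243 -2.2065 1.1702]
Step 5: x=[6.6565 10.7586 18.1765] v=[1.2504 -1.7341 0.9857]
Step 6: x=[6.8095 10.5323 18.3343] v=[0.6118 -0.9052 0.6312]
Max displacement = 1.4677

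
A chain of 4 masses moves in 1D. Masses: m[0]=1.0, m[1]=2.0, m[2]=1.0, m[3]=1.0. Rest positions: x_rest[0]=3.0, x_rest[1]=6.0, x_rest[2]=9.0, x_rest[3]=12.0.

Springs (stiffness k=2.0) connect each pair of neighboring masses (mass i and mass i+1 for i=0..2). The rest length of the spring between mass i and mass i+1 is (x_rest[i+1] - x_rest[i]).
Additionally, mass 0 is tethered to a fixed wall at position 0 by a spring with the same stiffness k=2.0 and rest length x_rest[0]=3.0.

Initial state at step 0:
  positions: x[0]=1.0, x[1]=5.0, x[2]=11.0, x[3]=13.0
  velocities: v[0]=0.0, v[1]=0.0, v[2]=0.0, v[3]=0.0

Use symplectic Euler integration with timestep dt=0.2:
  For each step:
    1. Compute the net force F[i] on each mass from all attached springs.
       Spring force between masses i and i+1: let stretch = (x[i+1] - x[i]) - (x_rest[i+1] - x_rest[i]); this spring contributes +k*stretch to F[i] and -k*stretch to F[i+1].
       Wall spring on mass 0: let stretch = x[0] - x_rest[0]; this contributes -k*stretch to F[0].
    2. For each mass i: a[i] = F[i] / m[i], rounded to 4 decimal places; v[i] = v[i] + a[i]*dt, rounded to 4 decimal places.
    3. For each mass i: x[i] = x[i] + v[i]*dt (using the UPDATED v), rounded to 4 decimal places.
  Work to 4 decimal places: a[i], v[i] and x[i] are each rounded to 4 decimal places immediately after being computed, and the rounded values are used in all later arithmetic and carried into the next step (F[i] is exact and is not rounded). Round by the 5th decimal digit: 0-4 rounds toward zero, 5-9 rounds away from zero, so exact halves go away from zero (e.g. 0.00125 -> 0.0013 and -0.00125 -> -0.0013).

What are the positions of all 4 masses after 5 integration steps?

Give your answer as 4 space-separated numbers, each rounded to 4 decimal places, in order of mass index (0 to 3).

Step 0: x=[1.0000 5.0000 11.0000 13.0000] v=[0.0000 0.0000 0.0000 0.0000]
Step 1: x=[1.2400 5.0800 10.6800 13.0800] v=[1.2000 0.4000 -1.6000 0.4000]
Step 2: x=[1.6880 5.2304 10.1040 13.2080] v=[2.2400 0.7520 -2.8800 0.6400]
Step 3: x=[2.2844 5.4340 9.3864 13.3277] v=[2.9818 1.0182 -3.5878 0.5984]
Step 4: x=[2.9500 5.6698 8.6680 13.3721] v=[3.3279 1.1788 -3.5922 0.2219]
Step 5: x=[3.5972 5.9167 8.0860 13.2802] v=[3.2358 1.2345 -2.9098 -0.4597]

Answer: 3.5972 5.9167 8.0860 13.2802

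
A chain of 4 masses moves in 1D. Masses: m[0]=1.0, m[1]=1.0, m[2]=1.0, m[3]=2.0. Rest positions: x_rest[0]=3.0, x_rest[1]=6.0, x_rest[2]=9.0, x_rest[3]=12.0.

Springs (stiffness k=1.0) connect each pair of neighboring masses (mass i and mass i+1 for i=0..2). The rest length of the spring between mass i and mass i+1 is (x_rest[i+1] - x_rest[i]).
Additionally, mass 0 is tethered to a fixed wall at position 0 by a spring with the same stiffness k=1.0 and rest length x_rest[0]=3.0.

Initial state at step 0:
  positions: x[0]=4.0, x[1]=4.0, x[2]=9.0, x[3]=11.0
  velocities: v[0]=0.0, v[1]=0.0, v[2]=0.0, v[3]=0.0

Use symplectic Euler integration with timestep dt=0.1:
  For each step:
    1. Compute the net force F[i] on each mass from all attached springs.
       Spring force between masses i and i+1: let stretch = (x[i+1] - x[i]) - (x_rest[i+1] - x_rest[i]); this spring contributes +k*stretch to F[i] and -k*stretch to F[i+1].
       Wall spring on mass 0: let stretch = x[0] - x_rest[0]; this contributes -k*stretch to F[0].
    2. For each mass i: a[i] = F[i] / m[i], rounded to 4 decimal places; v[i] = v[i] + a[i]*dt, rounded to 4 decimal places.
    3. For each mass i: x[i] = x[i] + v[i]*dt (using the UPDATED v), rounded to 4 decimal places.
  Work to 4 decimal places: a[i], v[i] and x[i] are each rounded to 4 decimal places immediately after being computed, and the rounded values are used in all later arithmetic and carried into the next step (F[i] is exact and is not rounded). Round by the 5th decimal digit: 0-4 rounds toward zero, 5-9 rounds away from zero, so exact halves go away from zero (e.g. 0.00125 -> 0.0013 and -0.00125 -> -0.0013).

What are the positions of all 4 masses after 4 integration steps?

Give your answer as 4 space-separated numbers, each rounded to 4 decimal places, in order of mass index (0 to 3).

Step 0: x=[4.0000 4.0000 9.0000 11.0000] v=[0.0000 0.0000 0.0000 0.0000]
Step 1: x=[3.9600 4.0500 8.9700 11.0050] v=[-0.4000 0.5000 -0.3000 0.0500]
Step 2: x=[3.8813 4.1483 8.9112 11.0148] v=[-0.7870 0.9830 -0.5885 0.0983]
Step 3: x=[3.7665 4.2916 8.8258 11.0291] v=[-1.1484 1.4326 -0.8544 0.1431]
Step 4: x=[3.6193 4.4750 8.7171 11.0474] v=[-1.4725 1.8335 -1.0875 0.1829]

Answer: 3.6193 4.4750 8.7171 11.0474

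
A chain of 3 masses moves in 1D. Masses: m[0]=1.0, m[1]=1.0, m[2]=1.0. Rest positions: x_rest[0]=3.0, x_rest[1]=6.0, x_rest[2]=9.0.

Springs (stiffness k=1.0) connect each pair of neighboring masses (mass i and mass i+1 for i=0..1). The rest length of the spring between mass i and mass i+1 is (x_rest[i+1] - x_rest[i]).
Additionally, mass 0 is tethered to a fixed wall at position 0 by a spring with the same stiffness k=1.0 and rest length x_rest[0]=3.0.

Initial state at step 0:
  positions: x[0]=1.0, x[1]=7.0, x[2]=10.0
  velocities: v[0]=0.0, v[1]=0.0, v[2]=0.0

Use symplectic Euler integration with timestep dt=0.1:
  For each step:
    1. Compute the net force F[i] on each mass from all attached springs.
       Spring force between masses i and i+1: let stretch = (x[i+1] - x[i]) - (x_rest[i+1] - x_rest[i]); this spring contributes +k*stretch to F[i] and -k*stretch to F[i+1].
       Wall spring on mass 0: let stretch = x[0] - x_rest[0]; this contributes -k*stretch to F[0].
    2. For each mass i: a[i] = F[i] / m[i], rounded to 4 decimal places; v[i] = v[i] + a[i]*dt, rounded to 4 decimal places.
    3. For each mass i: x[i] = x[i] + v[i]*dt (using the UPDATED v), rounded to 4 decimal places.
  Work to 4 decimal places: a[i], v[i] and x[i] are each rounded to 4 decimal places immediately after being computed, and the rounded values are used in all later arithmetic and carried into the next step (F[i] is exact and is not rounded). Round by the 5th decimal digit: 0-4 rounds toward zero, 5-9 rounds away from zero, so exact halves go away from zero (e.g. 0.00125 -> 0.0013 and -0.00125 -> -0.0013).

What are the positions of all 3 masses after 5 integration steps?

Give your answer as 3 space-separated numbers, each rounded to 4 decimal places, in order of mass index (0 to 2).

Step 0: x=[1.0000 7.0000 10.0000] v=[0.0000 0.0000 0.0000]
Step 1: x=[1.0500 6.9700 10.0000] v=[0.5000 -0.3000 0.0000]
Step 2: x=[1.1487 6.9111 9.9997] v=[0.9870 -0.5890 -0.0030]
Step 3: x=[1.2935 6.8255 9.9985] v=[1.4484 -0.8564 -0.0119]
Step 4: x=[1.4807 6.7163 9.9956] v=[1.8723 -1.0923 -0.0292]
Step 5: x=[1.7055 6.5875 9.9899] v=[2.2478 -1.2879 -0.0571]

Answer: 1.7055 6.5875 9.9899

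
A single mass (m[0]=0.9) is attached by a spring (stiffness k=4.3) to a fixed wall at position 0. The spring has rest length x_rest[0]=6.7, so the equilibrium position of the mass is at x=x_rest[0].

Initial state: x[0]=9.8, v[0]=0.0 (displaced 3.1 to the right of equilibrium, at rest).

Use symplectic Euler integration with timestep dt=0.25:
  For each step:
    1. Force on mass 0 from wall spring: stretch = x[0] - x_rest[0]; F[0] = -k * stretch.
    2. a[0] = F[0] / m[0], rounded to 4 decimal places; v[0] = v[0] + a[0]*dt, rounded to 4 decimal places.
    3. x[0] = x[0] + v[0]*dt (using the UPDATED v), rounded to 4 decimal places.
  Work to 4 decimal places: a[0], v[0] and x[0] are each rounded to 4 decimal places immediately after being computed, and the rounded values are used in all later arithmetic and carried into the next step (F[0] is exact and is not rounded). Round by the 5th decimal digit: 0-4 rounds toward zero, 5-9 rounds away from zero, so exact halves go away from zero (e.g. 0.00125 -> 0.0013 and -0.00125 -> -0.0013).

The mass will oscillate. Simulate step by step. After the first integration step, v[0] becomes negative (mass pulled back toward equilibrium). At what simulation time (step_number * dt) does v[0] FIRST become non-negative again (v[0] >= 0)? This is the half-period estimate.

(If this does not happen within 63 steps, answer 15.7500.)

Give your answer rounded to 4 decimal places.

Answer: 1.5000

Derivation:
Step 0: x=[9.8000] v=[0.0000]
Step 1: x=[8.8743] v=[-3.7028]
Step 2: x=[7.2993] v=[-6.2999]
Step 3: x=[5.5454] v=[-7.0157]
Step 4: x=[4.1363] v=[-5.6366]
Step 5: x=[3.4927] v=[-2.5744]
Step 6: x=[3.8069] v=[1.2566]
First v>=0 after going negative at step 6, time=1.5000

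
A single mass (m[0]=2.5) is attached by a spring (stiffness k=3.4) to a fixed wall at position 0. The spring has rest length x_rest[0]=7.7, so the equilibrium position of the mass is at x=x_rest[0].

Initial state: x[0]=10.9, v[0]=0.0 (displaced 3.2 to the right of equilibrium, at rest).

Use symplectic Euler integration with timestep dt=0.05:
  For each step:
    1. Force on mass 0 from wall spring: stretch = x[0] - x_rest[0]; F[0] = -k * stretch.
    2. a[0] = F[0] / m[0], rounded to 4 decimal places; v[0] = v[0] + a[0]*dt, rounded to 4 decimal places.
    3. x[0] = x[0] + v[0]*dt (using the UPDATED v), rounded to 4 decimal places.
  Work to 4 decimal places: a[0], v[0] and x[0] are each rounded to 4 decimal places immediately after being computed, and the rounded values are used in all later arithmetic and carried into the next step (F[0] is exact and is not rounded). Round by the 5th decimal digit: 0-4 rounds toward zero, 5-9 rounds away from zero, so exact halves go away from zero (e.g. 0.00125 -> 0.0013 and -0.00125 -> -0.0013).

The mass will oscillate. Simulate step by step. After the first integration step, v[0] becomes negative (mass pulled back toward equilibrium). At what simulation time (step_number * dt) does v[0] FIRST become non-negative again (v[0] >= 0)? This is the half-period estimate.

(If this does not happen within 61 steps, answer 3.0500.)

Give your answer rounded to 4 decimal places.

Answer: 2.7000

Derivation:
Step 0: x=[10.9000] v=[0.0000]
Step 1: x=[10.8891] v=[-0.2176]
Step 2: x=[10.8674] v=[-0.4345]
Step 3: x=[10.8349] v=[-0.6499]
Step 4: x=[10.7917] v=[-0.8631]
Step 5: x=[10.7380] v=[-1.0733]
Step 6: x=[10.6740] v=[-1.2799]
Step 7: x=[10.5999] v=[-1.4821]
Step 8: x=[10.5159] v=[-1.6793]
Step 9: x=[10.4224] v=[-1.8708]
Step 10: x=[10.3196] v=[-2.0559]
Step 11: x=[10.2079] v=[-2.2340]
Step 12: x=[10.0877] v=[-2.4045]
Step 13: x=[9.9594] v=[-2.5669]
Step 14: x=[9.8234] v=[-2.7205]
Step 15: x=[9.6802] v=[-2.8649]
Step 16: x=[9.5302] v=[-2.9996]
Step 17: x=[9.3740] v=[-3.1241]
Step 18: x=[9.2121] v=[-3.2379]
Step 19: x=[9.0451] v=[-3.3407]
Step 20: x=[8.8735] v=[-3.4322]
Step 21: x=[8.6979] v=[-3.5120]
Step 22: x=[8.5189] v=[-3.5799]
Step 23: x=[8.3371] v=[-3.6356]
Step 24: x=[8.1532] v=[-3.6789]
Step 25: x=[7.9677] v=[-3.7097]
Step 26: x=[7.7813] v=[-3.7279]
Step 27: x=[7.5946] v=[-3.7334]
Step 28: x=[7.4083] v=[-3.7262]
Step 29: x=[7.2230] v=[-3.7064]
Step 30: x=[7.0393] v=[-3.6740]
Step 31: x=[6.8578] v=[-3.6291]
Step 32: x=[6.6792] v=[-3.5718]
Step 33: x=[6.5041] v=[-3.5024]
Step 34: x=[6.3330] v=[-3.4211]
Step 35: x=[6.1666] v=[-3.3281]
Step 36: x=[6.0054] v=[-3.2238]
Step 37: x=[5.8500] v=[-3.1086]
Step 38: x=[5.7009] v=[-2.9828]
Step 39: x=[5.5586] v=[-2.8469]
Step 40: x=[5.4235] v=[-2.7013]
Step 41: x=[5.2962] v=[-2.5465]
Step 42: x=[5.1771] v=[-2.3830]
Step 43: x=[5.0665] v=[-2.2114]
Step 44: x=[4.9649] v=[-2.0323]
Step 45: x=[4.8726] v=[-1.8463]
Step 46: x=[4.7899] v=[-1.6540]
Step 47: x=[4.7171] v=[-1.4561]
Step 48: x=[4.6544] v=[-1.2533]
Step 49: x=[4.6021] v=[-1.0462]
Step 50: x=[4.5603] v=[-0.8355]
Step 51: x=[4.5292] v=[-0.6220]
Step 52: x=[4.5089] v=[-0.4064]
Step 53: x=[4.4994] v=[-0.1894]
Step 54: x=[4.5008] v=[0.0282]
First v>=0 after going negative at step 54, time=2.7000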